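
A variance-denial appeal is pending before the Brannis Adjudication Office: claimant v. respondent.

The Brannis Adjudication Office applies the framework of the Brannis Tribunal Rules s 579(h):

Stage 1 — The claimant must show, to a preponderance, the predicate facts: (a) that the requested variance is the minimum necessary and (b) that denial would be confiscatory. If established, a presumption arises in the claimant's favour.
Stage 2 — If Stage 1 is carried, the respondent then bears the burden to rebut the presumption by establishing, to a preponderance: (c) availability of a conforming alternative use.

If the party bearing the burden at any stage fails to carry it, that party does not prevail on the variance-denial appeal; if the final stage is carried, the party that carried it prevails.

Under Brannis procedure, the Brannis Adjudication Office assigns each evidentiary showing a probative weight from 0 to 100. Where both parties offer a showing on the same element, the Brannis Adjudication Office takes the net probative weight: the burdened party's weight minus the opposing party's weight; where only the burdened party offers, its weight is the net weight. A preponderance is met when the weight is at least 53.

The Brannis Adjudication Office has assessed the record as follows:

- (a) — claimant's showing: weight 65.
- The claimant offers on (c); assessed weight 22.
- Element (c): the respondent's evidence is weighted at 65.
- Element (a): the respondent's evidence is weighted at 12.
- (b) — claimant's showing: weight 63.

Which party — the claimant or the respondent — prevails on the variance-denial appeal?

claimant

Stage 1 (claimant, a preponderance, weight is at least 53): (a) net 65−12=53 ≥ 53 — meets; (b) 63 ≥ 53 — meets.
  Stage 1 carried; the burden shifts to the respondent.
Stage 2 (respondent, a preponderance, weight is at least 53): (c) net 65−22=43 < 53 — fails.
  The respondent does not carry Stage 2.
The analysis ends at Stage 2; the claimant prevails.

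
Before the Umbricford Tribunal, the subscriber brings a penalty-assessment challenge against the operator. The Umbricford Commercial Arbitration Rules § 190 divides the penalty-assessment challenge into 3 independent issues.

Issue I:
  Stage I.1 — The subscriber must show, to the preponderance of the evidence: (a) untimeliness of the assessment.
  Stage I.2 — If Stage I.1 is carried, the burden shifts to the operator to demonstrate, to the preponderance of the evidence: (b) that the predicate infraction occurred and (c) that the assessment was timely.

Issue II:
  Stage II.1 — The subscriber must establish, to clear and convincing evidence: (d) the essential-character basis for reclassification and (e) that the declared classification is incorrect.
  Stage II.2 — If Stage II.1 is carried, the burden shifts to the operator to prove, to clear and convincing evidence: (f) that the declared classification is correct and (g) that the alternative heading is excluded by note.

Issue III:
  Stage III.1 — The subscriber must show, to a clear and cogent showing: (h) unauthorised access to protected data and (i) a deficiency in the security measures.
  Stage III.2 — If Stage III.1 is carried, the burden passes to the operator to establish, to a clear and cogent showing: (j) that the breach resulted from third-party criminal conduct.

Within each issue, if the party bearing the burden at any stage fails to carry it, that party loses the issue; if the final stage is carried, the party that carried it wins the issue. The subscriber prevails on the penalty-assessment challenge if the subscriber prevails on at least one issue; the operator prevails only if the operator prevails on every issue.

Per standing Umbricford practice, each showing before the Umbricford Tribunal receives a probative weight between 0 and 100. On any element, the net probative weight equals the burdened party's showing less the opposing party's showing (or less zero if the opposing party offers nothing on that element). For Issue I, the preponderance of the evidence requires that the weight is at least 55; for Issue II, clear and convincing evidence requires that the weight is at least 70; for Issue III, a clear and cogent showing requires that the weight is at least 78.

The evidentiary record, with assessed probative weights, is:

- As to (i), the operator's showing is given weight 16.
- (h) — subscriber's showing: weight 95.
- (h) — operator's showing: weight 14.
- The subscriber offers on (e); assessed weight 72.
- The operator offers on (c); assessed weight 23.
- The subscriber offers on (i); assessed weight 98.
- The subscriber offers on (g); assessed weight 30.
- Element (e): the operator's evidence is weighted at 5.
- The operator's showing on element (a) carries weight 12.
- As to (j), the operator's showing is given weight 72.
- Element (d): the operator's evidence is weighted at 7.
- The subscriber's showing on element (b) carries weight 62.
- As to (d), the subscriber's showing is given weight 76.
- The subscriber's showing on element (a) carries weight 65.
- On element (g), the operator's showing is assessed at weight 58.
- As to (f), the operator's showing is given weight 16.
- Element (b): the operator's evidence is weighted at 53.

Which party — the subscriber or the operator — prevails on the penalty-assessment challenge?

subscriber

— Issue I —
Stage I.1 — burden on subscriber; standard: the preponderance of the evidence (weight is at least 55).
    (a): 65 − 12 = 53 < 55 [not met]
  Stage I.1 not carried; the subscriber fails its burden.
The analysis ends at Stage I.1; the operator prevails on this issue.
— Issue II —
Stage II.1 — burden on subscriber; standard: clear and convincing evidence (weight is at least 70).
    (d): 76 − 7 = 69 < 70 [not met]
    (e): 72 − 5 = 67 < 70 [not met]
  Stage II.1 not carried; the subscriber fails its burden.
So the operator prevails on this issue.
— Issue III —
At Stage III.1 the subscriber must meet a clear and cogent showing (weight is at least 78): on (h) the weight is 95 less the opposing 14 gives net 81, which does reach 78, so (h) meets the standard; on (i) the weight is 98 less the opposing 16 gives net 82, which does reach 78, so (i) meets the standard.
  Stage III.1 is satisfied; the onus moves to the operator.
At Stage III.2 the operator must meet a clear and cogent showing (weight is at least 78): on (j) the weight is 72, which does not reach 78, so (j) does not meet the standard.
  The operator does not carry Stage III.2.
So the subscriber prevails on this issue.
Per-issue: Issue I → operator; Issue II → operator; Issue III → subscriber. The subscriber must prevail on at least one issue; overall, the subscriber prevails.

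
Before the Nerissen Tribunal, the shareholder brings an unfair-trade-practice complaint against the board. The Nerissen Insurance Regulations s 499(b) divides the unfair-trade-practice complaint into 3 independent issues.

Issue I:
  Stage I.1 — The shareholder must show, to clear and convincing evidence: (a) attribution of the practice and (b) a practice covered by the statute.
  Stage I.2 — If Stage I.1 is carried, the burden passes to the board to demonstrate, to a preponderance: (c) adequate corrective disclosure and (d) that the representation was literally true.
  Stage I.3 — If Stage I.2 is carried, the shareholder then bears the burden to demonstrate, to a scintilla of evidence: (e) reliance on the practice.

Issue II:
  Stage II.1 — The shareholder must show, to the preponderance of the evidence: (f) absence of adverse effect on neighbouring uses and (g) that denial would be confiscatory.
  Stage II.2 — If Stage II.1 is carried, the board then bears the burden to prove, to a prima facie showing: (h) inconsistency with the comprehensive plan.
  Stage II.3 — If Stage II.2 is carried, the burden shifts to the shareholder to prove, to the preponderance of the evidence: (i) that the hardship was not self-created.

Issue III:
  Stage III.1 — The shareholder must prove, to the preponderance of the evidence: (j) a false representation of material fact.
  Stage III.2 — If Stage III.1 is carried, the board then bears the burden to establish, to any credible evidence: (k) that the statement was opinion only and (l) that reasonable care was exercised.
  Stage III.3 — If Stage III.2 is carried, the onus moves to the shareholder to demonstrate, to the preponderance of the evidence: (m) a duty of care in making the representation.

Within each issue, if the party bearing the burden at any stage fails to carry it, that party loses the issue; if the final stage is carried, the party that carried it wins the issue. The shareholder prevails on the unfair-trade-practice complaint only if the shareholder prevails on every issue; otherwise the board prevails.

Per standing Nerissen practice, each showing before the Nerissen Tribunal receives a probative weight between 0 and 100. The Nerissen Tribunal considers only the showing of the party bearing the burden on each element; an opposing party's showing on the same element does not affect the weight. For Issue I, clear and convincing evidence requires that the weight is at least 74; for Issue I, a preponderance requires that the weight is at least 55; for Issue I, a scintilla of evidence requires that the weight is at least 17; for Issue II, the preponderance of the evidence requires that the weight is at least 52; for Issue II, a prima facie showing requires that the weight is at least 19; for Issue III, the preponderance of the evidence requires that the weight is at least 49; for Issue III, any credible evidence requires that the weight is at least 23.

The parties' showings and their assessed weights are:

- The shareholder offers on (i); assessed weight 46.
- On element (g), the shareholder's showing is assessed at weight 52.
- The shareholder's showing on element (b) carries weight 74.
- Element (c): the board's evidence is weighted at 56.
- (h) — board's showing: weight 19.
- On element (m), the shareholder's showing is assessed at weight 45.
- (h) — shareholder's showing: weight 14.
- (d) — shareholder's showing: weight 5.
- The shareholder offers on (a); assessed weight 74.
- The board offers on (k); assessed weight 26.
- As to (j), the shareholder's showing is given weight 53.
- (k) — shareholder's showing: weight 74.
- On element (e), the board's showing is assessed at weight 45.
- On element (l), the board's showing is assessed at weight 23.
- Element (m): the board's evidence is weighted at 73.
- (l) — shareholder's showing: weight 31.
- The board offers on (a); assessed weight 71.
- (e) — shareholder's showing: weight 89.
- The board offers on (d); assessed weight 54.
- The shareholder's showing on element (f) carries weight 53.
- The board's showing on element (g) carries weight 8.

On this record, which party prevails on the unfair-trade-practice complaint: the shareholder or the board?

board

— Issue I —
Stage I.1 — burden on shareholder; standard: clear and convincing evidence (weight is at least 74).
    (a): 74 (board's 71 disregarded) ≥ 74 [met]
    (b): 74 ≥ 74 [met]
  Stage I.1 is satisfied; the onus moves to the board.
Stage I.2 — burden on board; standard: a preponderance (weight is at least 55).
    (c): 56 ≥ 55 [met]
    (d): 54 (shareholder's 5 disregarded) < 55 [not met]
  Not every element is met, so the board fails to carry Stage I.2.
So the shareholder prevails on this issue.
— Issue II —
At Stage II.1 the shareholder must meet the preponderance of the evidence (weight is at least 52): on (f) the weight is 53, which does reach 52, so (f) meets the standard; on (g) the weight is 52 (the board's 8 is given no effect), which does reach 52, so (g) meets the standard.
  Stage II.1 is satisfied; the onus moves to the board.
At Stage II.2 the board must meet a prima facie showing (weight is at least 19): on (h) the weight is 19 (the shareholder's 14 is given no effect), which does reach 19, so (h) meets the standard.
  Stage II.2 is satisfied; the onus moves to the shareholder.
At Stage II.3 the shareholder must meet the preponderance of the evidence (weight is at least 52): on (i) the weight is 46, < 52, so (i) does not meet the standard.
  Not every element is met, so the shareholder fails to carry Stage II.3.
The analysis ends at Stage II.3; the board prevails on this issue.
— Issue III —
Stage III.1 — burden on shareholder; standard: the preponderance of the evidence (weight is at least 49).
    (j): 53 ≥ 49 [met]
  Stage III.1 is satisfied; the onus moves to the board.
Stage III.2 — burden on board; standard: any credible evidence (weight is at least 23).
    (k): 26 (shareholder's 74 disregarded) ≥ 23 [met]
    (l): 23 (shareholder's 31 disregarded) ≥ 23 [met]
  The board carries Stage III.2; the shareholder now bears the burden.
Stage III.3 — burden on shareholder; standard: the preponderance of the evidence (weight is at least 49).
    (m): 45 (board's 73 disregarded) < 49 [not met]
  Not every element is met, so the shareholder fails to carry Stage III.3.
So the board prevails on this issue.
Per-issue: Issue I → shareholder; Issue II → board; Issue III → board. The shareholder must prevail on every issue; overall, the board prevails.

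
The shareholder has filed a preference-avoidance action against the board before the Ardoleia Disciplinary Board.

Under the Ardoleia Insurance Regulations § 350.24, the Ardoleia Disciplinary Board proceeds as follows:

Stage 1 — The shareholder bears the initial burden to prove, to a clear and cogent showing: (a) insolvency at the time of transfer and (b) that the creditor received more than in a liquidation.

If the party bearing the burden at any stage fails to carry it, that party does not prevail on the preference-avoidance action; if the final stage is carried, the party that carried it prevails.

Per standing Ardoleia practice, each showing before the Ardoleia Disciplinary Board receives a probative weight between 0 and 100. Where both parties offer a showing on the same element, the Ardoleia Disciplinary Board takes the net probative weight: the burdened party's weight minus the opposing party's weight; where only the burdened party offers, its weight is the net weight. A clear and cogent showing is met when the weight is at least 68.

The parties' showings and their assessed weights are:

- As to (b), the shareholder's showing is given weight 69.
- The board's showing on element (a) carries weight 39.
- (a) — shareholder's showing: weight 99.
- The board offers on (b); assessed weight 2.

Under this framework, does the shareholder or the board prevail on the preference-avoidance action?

board

At Stage 1 the shareholder must meet a clear and cogent showing (weight is at least 68): on (a) the weight is 99 less the opposing 39 gives net 60, < 68, so (a) does not meet the standard; on (b) the weight is 69 less the opposing 2 gives net 67, < 68, so (b) does not meet the standard.
  Stage 1 not carried; the shareholder fails its burden.
The board prevails.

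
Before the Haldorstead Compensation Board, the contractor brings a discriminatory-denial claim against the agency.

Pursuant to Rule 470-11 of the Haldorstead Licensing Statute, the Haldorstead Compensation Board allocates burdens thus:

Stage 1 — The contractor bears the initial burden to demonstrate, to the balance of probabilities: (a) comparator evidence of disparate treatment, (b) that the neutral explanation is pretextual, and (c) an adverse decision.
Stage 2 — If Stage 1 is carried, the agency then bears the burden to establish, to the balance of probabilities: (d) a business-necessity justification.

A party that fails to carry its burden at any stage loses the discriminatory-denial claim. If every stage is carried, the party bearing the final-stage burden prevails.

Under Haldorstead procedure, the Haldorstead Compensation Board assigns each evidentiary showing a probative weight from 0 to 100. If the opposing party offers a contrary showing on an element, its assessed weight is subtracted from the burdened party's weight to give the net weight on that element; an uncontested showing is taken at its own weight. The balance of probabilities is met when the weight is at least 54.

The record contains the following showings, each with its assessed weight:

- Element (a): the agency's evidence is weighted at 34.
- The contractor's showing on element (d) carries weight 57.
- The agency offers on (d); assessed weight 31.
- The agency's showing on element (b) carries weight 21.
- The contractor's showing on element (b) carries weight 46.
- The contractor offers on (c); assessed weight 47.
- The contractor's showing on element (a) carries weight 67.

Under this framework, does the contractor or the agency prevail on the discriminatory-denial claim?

At Stage 1 the contractor must meet the balance of probabilities (weight is at least 54): on (a) the weight is 67 less the opposing 34 gives net 33, < 54, so (a) does not meet the standard; on (b) the weight is 46 less the opposing 21 gives net 25, < 54, so (b) does not meet the standard; on (c) the weight is 47, which does not reach 54, so (c) does not meet the standard.
  Not every element is met, so the contractor fails to carry Stage 1.
The agency prevails.

agency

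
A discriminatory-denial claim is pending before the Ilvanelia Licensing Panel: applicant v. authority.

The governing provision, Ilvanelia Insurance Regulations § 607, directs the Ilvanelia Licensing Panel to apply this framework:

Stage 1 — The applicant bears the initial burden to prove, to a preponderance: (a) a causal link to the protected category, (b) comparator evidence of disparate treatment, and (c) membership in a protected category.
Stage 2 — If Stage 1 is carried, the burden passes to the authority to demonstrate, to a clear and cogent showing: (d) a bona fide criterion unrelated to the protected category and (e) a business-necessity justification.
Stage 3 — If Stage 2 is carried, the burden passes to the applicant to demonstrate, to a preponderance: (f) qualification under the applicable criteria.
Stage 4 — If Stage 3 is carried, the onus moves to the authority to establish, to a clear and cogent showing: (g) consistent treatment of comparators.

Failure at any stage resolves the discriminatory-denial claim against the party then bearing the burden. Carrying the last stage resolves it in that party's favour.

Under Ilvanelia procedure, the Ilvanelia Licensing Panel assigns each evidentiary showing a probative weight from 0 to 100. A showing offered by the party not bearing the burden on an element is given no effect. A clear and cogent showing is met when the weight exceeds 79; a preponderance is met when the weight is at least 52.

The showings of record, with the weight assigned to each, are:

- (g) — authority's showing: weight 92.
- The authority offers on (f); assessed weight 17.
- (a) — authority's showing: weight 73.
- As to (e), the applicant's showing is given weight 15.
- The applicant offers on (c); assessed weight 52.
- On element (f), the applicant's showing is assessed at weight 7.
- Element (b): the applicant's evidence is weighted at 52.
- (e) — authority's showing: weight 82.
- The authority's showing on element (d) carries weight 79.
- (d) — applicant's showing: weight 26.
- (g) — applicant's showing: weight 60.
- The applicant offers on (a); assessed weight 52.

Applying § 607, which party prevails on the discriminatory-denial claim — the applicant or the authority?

Stage 1 (applicant, a preponderance, weight is at least 52): (a) 52 (authority's 73 disregarded) ≥ 52 — meets; (b) 52 ≥ 52 — meets; (c) 52 ≥ 52 — meets.
  All elements met. The burden passes to the authority.
Stage 2 (authority, a clear and cogent showing, weight exceeds 79): (d) 79 (applicant's 26 disregarded) ≤ 79 — fails; (e) 82 (applicant's 15 disregarded) > 79 — meets.
  The authority does not carry Stage 2.
The analysis ends at Stage 2; the applicant prevails.

applicant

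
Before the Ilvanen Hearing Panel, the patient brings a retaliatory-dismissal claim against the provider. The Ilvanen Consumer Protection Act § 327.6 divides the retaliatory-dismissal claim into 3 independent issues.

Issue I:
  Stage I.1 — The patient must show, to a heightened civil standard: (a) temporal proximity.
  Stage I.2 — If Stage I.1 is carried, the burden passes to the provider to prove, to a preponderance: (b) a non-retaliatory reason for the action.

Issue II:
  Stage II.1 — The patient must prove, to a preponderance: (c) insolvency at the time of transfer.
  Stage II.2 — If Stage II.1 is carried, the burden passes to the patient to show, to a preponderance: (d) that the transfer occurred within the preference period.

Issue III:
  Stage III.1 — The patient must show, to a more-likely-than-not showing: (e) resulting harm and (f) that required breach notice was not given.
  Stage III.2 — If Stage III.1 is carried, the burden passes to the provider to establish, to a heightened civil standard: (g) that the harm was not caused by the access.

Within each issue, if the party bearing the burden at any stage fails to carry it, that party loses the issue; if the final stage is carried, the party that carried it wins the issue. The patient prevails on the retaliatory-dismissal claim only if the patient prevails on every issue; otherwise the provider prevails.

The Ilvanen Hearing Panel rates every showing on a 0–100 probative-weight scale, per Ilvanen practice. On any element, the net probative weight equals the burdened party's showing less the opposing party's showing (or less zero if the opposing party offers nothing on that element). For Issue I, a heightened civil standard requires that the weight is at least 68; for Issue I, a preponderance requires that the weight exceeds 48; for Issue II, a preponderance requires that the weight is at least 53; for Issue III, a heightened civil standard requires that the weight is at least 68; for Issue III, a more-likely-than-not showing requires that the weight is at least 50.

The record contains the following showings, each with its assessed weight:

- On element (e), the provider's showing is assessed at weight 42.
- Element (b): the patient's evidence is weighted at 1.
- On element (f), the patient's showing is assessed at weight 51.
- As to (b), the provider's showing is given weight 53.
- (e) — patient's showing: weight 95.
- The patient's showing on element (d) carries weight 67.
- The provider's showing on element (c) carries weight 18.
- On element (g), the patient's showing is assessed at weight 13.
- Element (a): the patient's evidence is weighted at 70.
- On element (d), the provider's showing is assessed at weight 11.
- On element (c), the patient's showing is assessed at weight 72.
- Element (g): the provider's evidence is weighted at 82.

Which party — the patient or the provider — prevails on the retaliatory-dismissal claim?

— Issue I —
Stage I.1 — burden on patient; standard: a heightened civil standard (weight is at least 68).
    (a): 70 ≥ 68 [met]
  Stage I.1 carried; the burden shifts to the provider.
Stage I.2 — burden on provider; standard: a preponderance (weight exceeds 48).
    (b): 53 − 1 = 52 > 48 [met]
  The provider carries the last stage.
With every stage satisfied, the provider prevails on this issue.
— Issue II —
Stage II.1 (patient, a preponderance, weight is at least 53): (c) net 72−18=54 ≥ 53 — meets.
  All elements met. The patient retains the burden for Stage II.2.
Stage II.2 (patient, a preponderance, weight is at least 53): (d) net 67−11=56 ≥ 53 — meets.
  The patient carries the last stage.
All stages carried — the patient prevails on this issue.
— Issue III —
Stage III.1 — burden on patient; standard: a more-likely-than-not showing (weight is at least 50).
    (e): 95 − 42 = 53 ≥ 50 [met]
    (f): 51 ≥ 50 [met]
  The patient carries Stage III.1; the provider now bears the burden.
Stage III.2 — burden on provider; standard: a heightened civil standard (weight is at least 68).
    (g): 82 − 13 = 69 ≥ 68 [met]
  The provider carries the last stage.
With every stage satisfied, the provider prevails on this issue.
Per-issue: Issue I → provider; Issue II → patient; Issue III → provider. The patient must prevail on every issue; overall, the provider prevails.

provider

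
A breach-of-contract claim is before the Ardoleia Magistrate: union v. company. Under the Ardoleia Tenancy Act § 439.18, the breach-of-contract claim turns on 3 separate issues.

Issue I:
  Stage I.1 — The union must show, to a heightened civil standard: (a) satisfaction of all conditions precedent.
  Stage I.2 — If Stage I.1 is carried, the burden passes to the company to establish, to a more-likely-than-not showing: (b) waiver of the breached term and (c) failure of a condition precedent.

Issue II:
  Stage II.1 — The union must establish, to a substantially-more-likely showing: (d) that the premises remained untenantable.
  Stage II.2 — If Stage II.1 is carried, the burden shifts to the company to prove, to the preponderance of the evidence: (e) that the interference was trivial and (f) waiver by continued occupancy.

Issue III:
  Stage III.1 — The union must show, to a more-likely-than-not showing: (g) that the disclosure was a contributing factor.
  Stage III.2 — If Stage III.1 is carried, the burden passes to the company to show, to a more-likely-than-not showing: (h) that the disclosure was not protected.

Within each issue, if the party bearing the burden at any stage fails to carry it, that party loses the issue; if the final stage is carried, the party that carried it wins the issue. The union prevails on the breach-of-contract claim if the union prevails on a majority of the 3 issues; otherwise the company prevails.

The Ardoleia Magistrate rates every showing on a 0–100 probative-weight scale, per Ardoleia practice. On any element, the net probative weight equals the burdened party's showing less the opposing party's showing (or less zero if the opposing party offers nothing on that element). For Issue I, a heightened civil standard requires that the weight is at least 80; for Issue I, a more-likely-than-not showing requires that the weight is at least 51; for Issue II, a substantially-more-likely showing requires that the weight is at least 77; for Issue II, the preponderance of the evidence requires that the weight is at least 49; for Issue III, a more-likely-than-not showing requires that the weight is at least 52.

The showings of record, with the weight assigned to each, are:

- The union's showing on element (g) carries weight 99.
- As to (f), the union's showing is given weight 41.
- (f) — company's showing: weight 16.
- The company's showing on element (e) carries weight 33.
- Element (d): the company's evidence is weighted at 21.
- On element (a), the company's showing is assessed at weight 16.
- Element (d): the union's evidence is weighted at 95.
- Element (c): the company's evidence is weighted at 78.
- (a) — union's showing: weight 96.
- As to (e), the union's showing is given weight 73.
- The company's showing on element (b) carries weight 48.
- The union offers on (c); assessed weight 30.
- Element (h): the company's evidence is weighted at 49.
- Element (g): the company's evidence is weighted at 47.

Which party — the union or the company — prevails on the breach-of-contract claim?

union

— Issue I —
Stage I.1 — burden on union; standard: a heightened civil standard (weight is at least 80).
    (a): 96 − 16 = 80 ≥ 80 [met]
  All elements met. The burden passes to the company.
Stage I.2 — burden on company; standard: a more-likely-than-not showing (weight is at least 51).
    (b): 48 < 51 [not met]
    (c): 78 − 30 = 48 < 51 [not met]
  Stage I.2 not carried; the company fails its burden.
The union prevails on this issue.
— Issue II —
Stage II.1 — burden on union; standard: a substantially-more-likely showing (weight is at least 77).
    (d): 95 − 21 = 74 < 77 [not met]
  Not every element is met, so the union fails to carry Stage II.1.
The company prevails on this issue.
— Issue III —
At Stage III.1 the union must meet a more-likely-than-not showing (weight is at least 52): on (g) the weight is 99 less the opposing 47 gives net 52, ≥ 52, so (g) meets the standard.
  The union carries Stage III.1; the company now bears the burden.
At Stage III.2 the company must meet a more-likely-than-not showing (weight is at least 52): on (h) the weight is 49, which does not reach 52, so (h) does not meet the standard.
  Not every element is met, so the company fails to carry Stage III.2.
The union prevails on this issue.
Per-issue: Issue I → union; Issue II → company; Issue III → union. The union must prevail on a majority of issues; overall, the union prevails.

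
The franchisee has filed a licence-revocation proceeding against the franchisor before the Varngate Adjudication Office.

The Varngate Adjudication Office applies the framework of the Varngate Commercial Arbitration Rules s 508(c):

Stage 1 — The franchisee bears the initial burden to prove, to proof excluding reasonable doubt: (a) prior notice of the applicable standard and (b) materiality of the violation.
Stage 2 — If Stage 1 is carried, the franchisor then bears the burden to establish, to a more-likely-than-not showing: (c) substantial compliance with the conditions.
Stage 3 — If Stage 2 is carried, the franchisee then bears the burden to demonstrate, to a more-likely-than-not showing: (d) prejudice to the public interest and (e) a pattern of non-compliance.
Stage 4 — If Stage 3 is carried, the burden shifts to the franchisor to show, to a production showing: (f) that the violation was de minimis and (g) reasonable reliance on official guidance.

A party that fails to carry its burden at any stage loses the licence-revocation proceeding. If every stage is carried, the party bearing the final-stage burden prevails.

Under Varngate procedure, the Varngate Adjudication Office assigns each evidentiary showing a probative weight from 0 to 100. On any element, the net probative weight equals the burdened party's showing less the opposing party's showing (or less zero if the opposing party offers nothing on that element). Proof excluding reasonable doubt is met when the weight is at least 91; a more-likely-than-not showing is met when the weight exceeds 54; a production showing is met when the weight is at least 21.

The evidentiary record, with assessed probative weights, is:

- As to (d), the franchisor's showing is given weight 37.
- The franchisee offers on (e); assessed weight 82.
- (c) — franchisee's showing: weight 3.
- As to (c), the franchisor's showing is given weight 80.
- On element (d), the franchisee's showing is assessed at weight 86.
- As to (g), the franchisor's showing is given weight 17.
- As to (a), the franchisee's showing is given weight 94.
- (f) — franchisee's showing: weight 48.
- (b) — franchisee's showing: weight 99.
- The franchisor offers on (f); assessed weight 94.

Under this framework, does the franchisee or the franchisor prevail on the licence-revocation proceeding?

Stage 1 — burden on franchisee; standard: proof excluding reasonable doubt (weight is at least 91).
    (a): 94 ≥ 91 [met]
    (b): 99 ≥ 91 [met]
  Stage 1 carried; the burden shifts to the franchisor.
Stage 2 — burden on franchisor; standard: a more-likely-than-not showing (weight exceeds 54).
    (c): 80 − 3 = 77 > 54 [met]
  Stage 2 is satisfied; the onus moves to the franchisee.
Stage 3 — burden on franchisee; standard: a more-likely-than-not showing (weight exceeds 54).
    (d): 86 − 37 = 49 ≤ 54 [not met]
    (e): 82 > 54 [met]
  Stage 3 not carried; the franchisee fails its burden.
The analysis ends at Stage 3; the franchisor prevails.

franchisor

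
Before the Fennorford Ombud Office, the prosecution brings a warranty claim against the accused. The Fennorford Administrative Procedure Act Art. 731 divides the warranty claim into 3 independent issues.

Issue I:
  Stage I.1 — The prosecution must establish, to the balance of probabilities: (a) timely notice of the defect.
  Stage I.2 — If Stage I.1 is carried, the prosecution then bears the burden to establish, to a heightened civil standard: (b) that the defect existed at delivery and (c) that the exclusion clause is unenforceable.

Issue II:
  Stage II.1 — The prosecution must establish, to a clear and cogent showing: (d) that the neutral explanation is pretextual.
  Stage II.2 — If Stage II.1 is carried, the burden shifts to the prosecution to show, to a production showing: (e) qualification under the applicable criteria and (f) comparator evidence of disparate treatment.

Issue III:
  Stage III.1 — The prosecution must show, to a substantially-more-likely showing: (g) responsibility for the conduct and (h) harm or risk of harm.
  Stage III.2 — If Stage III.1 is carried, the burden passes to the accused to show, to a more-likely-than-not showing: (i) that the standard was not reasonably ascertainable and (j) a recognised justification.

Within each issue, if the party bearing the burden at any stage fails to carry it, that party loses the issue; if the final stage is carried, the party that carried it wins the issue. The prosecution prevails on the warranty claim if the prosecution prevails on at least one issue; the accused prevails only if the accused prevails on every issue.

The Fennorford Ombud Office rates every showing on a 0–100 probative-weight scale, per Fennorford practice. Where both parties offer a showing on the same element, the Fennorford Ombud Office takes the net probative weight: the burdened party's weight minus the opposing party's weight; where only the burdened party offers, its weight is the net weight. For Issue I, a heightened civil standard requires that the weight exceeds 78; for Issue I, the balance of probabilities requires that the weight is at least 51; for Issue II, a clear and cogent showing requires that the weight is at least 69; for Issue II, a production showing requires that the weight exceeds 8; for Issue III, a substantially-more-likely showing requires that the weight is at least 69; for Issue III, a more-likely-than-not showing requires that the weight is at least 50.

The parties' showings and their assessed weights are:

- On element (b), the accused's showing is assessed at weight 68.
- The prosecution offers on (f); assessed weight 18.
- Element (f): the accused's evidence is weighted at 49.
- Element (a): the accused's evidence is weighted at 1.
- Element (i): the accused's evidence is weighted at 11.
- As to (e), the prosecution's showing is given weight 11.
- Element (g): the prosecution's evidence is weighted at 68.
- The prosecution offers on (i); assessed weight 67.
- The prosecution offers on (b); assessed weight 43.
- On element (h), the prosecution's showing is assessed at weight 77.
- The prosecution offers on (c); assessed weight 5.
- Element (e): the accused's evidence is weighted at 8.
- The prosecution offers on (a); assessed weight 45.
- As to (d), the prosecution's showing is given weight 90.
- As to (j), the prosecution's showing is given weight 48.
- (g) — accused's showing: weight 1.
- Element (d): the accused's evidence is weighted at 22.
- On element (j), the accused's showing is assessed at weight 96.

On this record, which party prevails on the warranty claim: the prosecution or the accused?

accused

— Issue I —
Stage I.1 (prosecution, the balance of probabilities, weight is at least 51): (a) net 45−1=44 < 51 — fails.
  Not every element is met, so the prosecution fails to carry Stage I.1.
So the accused prevails on this issue.
— Issue II —
At Stage II.1 the prosecution must meet a clear and cogent showing (weight is at least 69): on (d) the weight is 90 less the opposing 22 gives net 68, which does not reach 69, so (d) does not meet the standard.
  The prosecution does not carry Stage II.1.
The analysis ends at Stage II.1; the accused prevails on this issue.
— Issue III —
Stage III.1 (prosecution, a substantially-more-likely showing, weight is at least 69): (g) net 68−1=67 < 69 — fails; (h) 77 ≥ 69 — meets.
  The prosecution does not carry Stage III.1.
The accused prevails on this issue.
Per-issue: Issue I → accused; Issue II → accused; Issue III → accused. The prosecution must prevail on at least one issue; overall, the accused prevails.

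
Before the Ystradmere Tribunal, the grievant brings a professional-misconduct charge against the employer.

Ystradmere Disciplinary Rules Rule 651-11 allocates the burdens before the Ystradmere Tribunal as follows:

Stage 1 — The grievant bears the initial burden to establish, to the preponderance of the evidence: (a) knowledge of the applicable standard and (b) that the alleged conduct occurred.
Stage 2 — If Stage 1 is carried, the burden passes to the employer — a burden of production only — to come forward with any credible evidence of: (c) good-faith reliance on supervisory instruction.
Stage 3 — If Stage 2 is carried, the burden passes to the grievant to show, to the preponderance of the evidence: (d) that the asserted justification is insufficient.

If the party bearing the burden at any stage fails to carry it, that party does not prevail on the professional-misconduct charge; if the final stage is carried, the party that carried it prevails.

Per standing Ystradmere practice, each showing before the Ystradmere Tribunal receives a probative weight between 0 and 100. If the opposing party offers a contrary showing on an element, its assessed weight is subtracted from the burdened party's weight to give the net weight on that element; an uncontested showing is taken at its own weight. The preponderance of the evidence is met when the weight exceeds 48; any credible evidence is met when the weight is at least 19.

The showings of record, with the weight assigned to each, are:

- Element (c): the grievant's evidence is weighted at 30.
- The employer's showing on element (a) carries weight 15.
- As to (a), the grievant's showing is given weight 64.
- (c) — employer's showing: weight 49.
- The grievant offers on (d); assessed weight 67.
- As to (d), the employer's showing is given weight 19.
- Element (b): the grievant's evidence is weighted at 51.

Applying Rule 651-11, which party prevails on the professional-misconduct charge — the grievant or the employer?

employer

At Stage 1 the grievant must meet the preponderance of the evidence (weight exceeds 48): on (a) the weight is 64 less the opposing 15 gives net 49, > 48, so (a) meets the standard; on (b) the weight is 51, > 48, so (b) meets the standard.
  Stage 1 carried; the burden shifts to the employer.
At Stage 2 the employer must meet any credible evidence (weight is at least 19): on (c) the weight is 49 less the opposing 30 gives net 19, ≥ 19, so (c) meets the standard.
  All elements met. The burden passes to the grievant.
At Stage 3 the grievant must meet the preponderance of the evidence (weight exceeds 48): on (d) the weight is 67 less the opposing 19 gives net 48, ≤ 48, so (d) does not meet the standard.
  Not every element is met, so the grievant fails to carry Stage 3.
The analysis ends at Stage 3; the employer prevails.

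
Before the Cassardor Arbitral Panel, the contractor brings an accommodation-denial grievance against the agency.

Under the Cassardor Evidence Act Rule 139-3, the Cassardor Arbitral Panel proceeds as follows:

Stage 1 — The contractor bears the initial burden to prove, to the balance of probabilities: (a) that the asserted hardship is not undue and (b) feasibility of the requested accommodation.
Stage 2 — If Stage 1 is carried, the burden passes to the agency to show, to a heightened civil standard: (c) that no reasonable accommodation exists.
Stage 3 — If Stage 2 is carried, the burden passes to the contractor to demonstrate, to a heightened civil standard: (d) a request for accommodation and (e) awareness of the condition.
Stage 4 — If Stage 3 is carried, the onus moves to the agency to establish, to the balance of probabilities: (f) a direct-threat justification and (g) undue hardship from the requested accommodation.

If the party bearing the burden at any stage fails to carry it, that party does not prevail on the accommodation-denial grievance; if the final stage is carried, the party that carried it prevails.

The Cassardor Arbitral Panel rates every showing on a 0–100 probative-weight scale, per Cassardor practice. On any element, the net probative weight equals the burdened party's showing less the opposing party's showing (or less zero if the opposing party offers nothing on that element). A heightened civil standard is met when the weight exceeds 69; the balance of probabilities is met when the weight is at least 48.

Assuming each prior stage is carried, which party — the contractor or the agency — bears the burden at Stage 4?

Stage 4's rule assigns the burden to the agency (to the balance of probabilities).

agency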